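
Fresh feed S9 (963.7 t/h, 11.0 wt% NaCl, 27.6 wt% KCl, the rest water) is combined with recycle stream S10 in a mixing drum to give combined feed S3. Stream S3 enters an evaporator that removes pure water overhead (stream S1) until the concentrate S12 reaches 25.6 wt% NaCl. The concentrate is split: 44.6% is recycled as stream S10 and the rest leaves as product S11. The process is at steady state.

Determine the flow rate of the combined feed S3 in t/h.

Overall NaCl balance (none leaves overhead): NaCl in fresh feed = NaCl in product, i.e. 963.7×0.110 = (1−0.446)·S12·0.256.
S12 = 106.01/(0.256×0.554) = 747.45 t/h.
Recycle S10 = 0.446×747.45 = 333.36 t/h.
Combined feed S3 = 963.7 + 333.36 = 1297.1 t/h.

1297 t/h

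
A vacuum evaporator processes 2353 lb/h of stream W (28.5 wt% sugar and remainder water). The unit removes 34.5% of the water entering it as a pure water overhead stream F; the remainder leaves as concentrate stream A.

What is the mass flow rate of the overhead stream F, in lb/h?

580.4 lb/h

water entering = 2353×0.715 = 1682.4 lb/h; overhead removed = 0.345×1682.4 = 580.43 lb/h.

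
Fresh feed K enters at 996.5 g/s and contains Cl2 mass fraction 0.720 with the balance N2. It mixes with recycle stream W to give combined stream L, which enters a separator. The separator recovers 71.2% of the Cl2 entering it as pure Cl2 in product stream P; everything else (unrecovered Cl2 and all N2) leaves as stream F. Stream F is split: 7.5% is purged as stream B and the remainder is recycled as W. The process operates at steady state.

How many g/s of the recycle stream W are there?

3702 g/s

N2 enters only via K and leaves only via the purge: 996.5×0.280 = 0.075×(N2 in F), and the separator passes all N2, so N2 in L = N2 in F = 3720.3 g/s.
Cl2 in L: m_A = 996.5×0.720 + (1−0.075)·(1−0.712)·m_A, so m_A = 717.48/0.7336 = 978.03 g/s.
F = (1−0.712)×978.03 + 3720.3 = 4001.9 g/s.
Recycle W = (1−0.075)×4001.9 = 3701.8 g/s.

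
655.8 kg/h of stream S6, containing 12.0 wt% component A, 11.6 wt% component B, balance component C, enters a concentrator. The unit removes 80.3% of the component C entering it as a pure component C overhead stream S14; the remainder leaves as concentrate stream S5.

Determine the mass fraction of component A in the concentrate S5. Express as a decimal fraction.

0.3105

component A is not removed: 655.8×0.120 = 78.696 kg/h of component A enters S5.
component C entering = 655.8×0.764 = 501.03 kg/h; overhead removed = 0.803×501.03 = 402.33 kg/h.
Concentrate = 655.8 − 402.33 = 253.47 kg/h.
Mass fraction = 78.696/253.47 = 0.3105.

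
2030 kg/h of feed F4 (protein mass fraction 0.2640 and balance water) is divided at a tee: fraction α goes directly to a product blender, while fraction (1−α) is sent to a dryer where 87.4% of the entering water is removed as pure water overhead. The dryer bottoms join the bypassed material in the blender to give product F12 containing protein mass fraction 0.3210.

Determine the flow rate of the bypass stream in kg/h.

1470 kg/h

All 2030×0.264 = 535.92 kg/h of protein reaches F12, so F12 = 535.92/0.321 = 1669.5 kg/h and vapour = 360.47 kg/h.
The evaporator receives (1−α)·2030 of feed at 0.736 water and removes 0.874 of that water:
0.874×0.736×(1−α)×2030 = 360.47
(1−α) = 360.47/1305.8 = 0.2760;  α = 0.7240.
Bypass flow = 0.7240×2030 = 1469.6 kg/h.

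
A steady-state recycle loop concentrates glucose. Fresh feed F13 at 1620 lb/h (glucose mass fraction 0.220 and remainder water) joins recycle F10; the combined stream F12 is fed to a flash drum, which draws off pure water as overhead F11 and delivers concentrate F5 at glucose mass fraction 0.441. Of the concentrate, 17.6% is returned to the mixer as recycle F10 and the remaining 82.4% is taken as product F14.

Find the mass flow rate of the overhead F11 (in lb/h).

811.8 lb/h

Overall glucose balance (none leaves overhead): glucose in fresh feed = glucose in product, i.e. 1620×0.220 = (1−0.176)·F5·0.441.
F5 = 356.4/(0.441×0.824) = 980.78 lb/h.
Recycle F10 = 0.176×980.78 = 172.62 lb/h.
Combined feed F12 = 1620 + 172.62 = 1792.6 lb/h.
Overhead F11 = F12 − F5 = 1792.6 − 980.78 = 811.84 lb/h.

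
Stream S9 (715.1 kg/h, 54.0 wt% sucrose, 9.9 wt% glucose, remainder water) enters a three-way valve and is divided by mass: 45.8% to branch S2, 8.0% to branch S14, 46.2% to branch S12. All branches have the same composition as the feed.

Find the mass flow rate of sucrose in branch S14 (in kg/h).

30.89 kg/h

Branch S14 total = 0.080×715.1 = 57.208 kg/h.
sucrose in S14 = 0.540×57.208 = 30.892 kg/h.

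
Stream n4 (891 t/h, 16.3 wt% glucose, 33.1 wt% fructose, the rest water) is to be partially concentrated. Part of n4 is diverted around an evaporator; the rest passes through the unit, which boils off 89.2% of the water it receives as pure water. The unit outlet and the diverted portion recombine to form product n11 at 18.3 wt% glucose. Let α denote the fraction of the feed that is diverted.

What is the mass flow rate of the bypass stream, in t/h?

675.3 t/h

All 891×0.163 = 145.23 t/h of glucose reaches n11, so n11 = 145.23/0.183 = 793.62 t/h and vapour = 97.377 t/h.
The evaporator receives (1−α)·891 of feed at 0.506 water and removes 0.892 of that water:
0.892×0.506×(1−α)×891 = 97.377
(1−α) = 97.377/402.15 = 0.2421;  α = 0.7579.
Bypass flow = 0.7579×891 = 675.25 t/h.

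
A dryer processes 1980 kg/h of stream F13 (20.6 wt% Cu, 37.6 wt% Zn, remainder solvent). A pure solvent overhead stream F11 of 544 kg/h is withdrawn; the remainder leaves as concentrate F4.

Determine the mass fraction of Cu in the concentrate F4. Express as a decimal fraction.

0.2840

Cu is not removed: 1980×0.206 = 407.88 kg/h of Cu enters F4.
Concentrate = 1980 − 544 = 1436 kg/h.
Mass fraction = 407.88/1436 = 0.2840.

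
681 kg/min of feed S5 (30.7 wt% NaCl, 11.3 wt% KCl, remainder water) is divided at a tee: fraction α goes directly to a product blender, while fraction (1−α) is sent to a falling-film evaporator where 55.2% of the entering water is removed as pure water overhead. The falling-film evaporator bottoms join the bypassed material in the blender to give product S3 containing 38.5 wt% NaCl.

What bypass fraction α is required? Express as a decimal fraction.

All 681×0.307 = 209.07 kg/min of NaCl reaches S3, so S3 = 209.07/0.385 = 543.03 kg/min and vapour = 137.97 kg/min.
The evaporator receives (1−α)·681 of feed at 0.580 water and removes 0.552 of that water:
0.552×0.580×(1−α)×681 = 137.97
(1−α) = 137.97/218.03 = 0.6328;  α = 0.3672.

0.367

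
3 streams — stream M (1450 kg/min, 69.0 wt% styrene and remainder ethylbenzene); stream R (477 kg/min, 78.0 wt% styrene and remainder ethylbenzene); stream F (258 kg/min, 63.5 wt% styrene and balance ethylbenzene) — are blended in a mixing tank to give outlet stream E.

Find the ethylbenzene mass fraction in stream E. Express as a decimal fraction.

Total flow out = 1450 + 477 + 258 = 2185 kg/min.
ethylbenzene in = 1450×0.310 + 477×0.220 + 258×0.365 = 648.61 kg/min.
ethylbenzene mass fraction in E = 648.61/2185 = 0.2968.

0.2968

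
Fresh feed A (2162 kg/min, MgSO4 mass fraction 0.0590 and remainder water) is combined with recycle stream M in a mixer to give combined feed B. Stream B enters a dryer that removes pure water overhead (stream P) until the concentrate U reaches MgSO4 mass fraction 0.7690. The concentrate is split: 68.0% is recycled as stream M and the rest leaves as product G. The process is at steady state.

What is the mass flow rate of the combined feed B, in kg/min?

Overall MgSO4 balance (none leaves overhead): MgSO4 in fresh feed = MgSO4 in product, i.e. 2162×0.059 = (1−0.680)·U·0.769.
U = 127.56/(0.769×0.320) = 518.36 kg/min.
Recycle M = 0.680×518.36 = 352.48 kg/min.
Combined feed B = 2162 + 352.48 = 2514.5 kg/min.

2514 kg/min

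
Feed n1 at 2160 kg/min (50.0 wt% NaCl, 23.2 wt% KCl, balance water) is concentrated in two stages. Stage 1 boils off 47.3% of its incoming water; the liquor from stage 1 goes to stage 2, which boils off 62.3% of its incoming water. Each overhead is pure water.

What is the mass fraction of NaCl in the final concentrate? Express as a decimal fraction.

water in feed = 2160×0.268 = 578.88 kg/min.
After stage 1: water left = (1−0.473)×578.88 = 305.07; stream total = 1886.2 kg/min.
After stage 2: water left = (1−0.623)×305.07 = 115.01; final concentrate = 1696.1 kg/min.
NaCl fraction = 1080/1696.1 = 0.637.

0.637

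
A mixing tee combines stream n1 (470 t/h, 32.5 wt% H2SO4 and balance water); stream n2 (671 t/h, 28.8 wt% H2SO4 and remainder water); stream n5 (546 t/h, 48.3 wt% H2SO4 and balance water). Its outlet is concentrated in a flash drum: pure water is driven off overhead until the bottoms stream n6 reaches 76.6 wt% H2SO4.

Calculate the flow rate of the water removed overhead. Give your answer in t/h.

891 t/h

H2SO4 entering = 470×0.325 + 671×0.288 + 546×0.483 = 609.72 t/h.
All H2SO4 reports to n6, so n6 = 609.72/0.766 = 795.97 t/h.
Total feed = 1687 t/h; overhead = 1687 − 795.97 = 891.03 t/h.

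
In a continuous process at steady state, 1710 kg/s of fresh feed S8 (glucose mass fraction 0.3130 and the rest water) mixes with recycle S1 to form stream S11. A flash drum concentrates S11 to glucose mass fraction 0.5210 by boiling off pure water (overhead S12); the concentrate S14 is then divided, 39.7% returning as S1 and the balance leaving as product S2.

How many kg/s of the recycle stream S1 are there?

676.4 kg/s

Overall glucose balance (none leaves overhead): glucose in fresh feed = glucose in product, i.e. 1710×0.313 = (1−0.397)·S14·0.521.
S14 = 535.23/(0.521×0.603) = 1703.7 kg/s.
Recycle S1 = 0.397×1703.7 = 676.36 kg/s.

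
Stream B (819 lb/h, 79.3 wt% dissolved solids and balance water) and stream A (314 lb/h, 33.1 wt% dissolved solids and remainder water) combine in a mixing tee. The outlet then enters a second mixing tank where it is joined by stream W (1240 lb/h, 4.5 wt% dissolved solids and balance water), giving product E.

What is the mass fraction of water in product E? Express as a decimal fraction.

0.6590

Overall, product flow = 2373 lb/h.
water in = 819×0.207 + 314×0.669 + 1240×0.955 = 1563.8 lb/h.
water fraction in E = 0.6590.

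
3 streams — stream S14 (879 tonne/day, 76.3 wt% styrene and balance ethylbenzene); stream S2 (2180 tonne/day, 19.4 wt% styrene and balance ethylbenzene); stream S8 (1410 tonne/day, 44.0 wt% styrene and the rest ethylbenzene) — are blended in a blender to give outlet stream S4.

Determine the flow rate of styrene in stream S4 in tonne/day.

styrene out = styrene in = 879×0.763 + 2180×0.194 + 1410×0.440 = 1714 tonne/day.

1714 tonne/day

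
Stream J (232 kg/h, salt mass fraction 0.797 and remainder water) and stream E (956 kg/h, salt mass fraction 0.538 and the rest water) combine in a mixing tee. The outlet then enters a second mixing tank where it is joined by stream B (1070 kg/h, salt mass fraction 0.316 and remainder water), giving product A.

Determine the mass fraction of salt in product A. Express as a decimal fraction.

Overall, product flow = 2258 kg/h.
salt in = 232×0.797 + 956×0.538 + 1070×0.316 = 1037.4 kg/h.
salt fraction in A = 0.459.

0.459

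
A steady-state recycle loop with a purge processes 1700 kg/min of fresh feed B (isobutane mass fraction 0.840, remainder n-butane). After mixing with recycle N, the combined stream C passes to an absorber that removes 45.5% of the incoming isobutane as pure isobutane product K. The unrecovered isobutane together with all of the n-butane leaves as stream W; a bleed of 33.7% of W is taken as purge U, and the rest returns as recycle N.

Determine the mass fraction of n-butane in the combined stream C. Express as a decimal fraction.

0.265

n-butane enters only via B and leaves only via the purge: 1700×0.160 = 0.337×(n-butane in W), and the absorber passes all n-butane, so n-butane in C = n-butane in W = 807.12 kg/min.
isobutane in C: m_A = 1700×0.840 + (1−0.337)·(1−0.455)·m_A, so m_A = 1428/0.6387 = 2235.9 kg/min.
C = 2235.9 + 807.12 = 3043 kg/min.
n-butane fraction in C = 807.12/3043 = 0.265.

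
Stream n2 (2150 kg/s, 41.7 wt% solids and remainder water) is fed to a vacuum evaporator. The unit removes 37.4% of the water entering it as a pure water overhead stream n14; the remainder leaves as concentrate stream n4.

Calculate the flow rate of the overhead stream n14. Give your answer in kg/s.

water entering = 2150×0.583 = 1253.4 kg/s; overhead removed = 0.374×1253.4 = 468.79 kg/s.

468.8 kg/s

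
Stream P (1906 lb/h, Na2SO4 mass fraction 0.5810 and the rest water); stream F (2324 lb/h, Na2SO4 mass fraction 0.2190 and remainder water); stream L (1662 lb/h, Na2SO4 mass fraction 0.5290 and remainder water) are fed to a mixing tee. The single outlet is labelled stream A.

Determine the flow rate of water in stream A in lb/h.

water out = water in = 1906×0.419 + 2324×0.781 + 1662×0.471 = 3396.5 lb/h.

3396 lb/h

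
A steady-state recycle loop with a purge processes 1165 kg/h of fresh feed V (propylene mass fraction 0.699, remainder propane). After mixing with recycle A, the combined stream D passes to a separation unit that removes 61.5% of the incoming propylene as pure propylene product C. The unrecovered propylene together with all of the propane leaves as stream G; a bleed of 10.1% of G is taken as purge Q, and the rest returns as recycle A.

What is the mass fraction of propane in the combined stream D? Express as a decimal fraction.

propane enters only via V and leaves only via the purge: 1165×0.301 = 0.101×(propane in G), and the separation unit passes all propane, so propane in D = propane in G = 3471.9 kg/h.
propylene in D: m_A = 1165×0.699 + (1−0.101)·(1−0.615)·m_A, so m_A = 814.33/0.6539 = 1245.4 kg/h.
D = 1245.4 + 3471.9 = 4717.3 kg/h.
propane fraction in D = 3471.9/4717.3 = 0.736.

0.736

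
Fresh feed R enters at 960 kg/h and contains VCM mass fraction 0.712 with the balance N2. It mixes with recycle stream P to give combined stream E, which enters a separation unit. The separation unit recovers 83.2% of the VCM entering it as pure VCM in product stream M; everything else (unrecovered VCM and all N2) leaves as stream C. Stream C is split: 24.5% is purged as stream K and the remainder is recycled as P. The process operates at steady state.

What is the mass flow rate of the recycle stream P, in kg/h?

951.3 kg/h

N2 enters only via R and leaves only via the purge: 960×0.288 = 0.245×(N2 in C), and the separation unit passes all N2, so N2 in E = N2 in C = 1128.5 kg/h.
VCM in E: m_A = 960×0.712 + (1−0.245)·(1−0.832)·m_A, so m_A = 683.52/0.8732 = 782.81 kg/h.
C = (1−0.832)×782.81 + 1128.5 = 1260 kg/h.
Recycle P = (1−0.245)×1260 = 951.3 kg/h.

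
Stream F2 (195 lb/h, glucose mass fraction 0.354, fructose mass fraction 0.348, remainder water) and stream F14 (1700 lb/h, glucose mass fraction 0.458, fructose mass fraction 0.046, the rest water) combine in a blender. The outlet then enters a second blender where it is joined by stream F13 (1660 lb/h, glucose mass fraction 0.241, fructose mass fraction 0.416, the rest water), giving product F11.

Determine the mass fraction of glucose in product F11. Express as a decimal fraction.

0.351

Overall, product flow = 3555 lb/h.
glucose in = 195×0.354 + 1700×0.458 + 1660×0.241 = 1247.7 lb/h.
glucose fraction in F11 = 0.351.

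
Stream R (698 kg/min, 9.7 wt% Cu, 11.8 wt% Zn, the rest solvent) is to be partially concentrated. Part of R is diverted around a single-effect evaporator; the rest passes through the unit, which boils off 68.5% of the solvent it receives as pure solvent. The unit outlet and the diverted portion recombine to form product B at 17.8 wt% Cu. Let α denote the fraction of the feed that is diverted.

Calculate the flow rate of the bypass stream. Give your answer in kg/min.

All 698×0.097 = 67.706 kg/min of Cu reaches B, so B = 67.706/0.178 = 380.37 kg/min and vapour = 317.63 kg/min.
The evaporator receives (1−α)·698 of feed at 0.785 solvent and removes 0.685 of that solvent:
0.685×0.785×(1−α)×698 = 317.63
(1−α) = 317.63/375.33 = 0.8463;  α = 0.1537.
Bypass flow = 0.1537×698 = 107.31 kg/min.

107.3 kg/min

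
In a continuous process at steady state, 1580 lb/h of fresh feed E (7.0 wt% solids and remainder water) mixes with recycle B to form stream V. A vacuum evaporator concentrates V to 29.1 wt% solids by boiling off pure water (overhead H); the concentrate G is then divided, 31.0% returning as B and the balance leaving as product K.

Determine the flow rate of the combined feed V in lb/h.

1751 lb/h

Overall solids balance (none leaves overhead): solids in fresh feed = solids in product, i.e. 1580×0.070 = (1−0.310)·G·0.291.
G = 110.6/(0.291×0.690) = 550.82 lb/h.
Recycle B = 0.310×550.82 = 170.76 lb/h.
Combined feed V = 1580 + 170.76 = 1750.8 lb/h.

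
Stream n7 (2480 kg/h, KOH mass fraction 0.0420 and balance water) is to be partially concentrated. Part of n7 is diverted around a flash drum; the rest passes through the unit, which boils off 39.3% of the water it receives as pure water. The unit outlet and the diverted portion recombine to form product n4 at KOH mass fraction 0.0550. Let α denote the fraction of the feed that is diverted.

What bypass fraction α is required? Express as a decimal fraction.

0.372

All 2480×0.042 = 104.16 kg/h of KOH reaches n4, so n4 = 104.16/0.055 = 1893.8 kg/h and vapour = 586.18 kg/h.
The evaporator receives (1−α)·2480 of feed at 0.958 water and removes 0.393 of that water:
0.393×0.958×(1−α)×2480 = 586.18
(1−α) = 586.18/933.71 = 0.6278;  α = 0.3722.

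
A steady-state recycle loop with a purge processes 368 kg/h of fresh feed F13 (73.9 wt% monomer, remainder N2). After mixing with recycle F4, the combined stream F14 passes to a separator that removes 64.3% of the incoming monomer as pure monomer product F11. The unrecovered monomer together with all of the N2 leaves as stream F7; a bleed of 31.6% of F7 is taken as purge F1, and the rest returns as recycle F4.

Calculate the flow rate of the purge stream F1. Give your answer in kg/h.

N2 enters only via F13 and leaves only via the purge: 368×0.261 = 0.316×(N2 in F7), and the separator passes all N2, so N2 in F14 = N2 in F7 = 303.95 kg/h.
monomer in F14: m_A = 368×0.739 + (1−0.316)·(1−0.643)·m_A, so m_A = 271.95/0.7558 = 359.81 kg/h.
F7 = (1−0.643)×359.81 + 303.95 = 432.4 kg/h.
Purge F1 = 0.316×432.4 = 136.64 kg/h.

136.6 kg/h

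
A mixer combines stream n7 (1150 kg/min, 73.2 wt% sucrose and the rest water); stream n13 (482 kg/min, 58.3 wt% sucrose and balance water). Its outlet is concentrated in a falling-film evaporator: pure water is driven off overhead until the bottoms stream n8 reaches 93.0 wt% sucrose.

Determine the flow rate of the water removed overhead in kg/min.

sucrose entering = 1150×0.732 + 482×0.583 = 1122.8 kg/min.
All sucrose reports to n8, so n8 = 1122.8/0.930 = 1207.3 kg/min.
Total feed = 1632 kg/min; overhead = 1632 − 1207.3 = 424.68 kg/min.

424.7 kg/min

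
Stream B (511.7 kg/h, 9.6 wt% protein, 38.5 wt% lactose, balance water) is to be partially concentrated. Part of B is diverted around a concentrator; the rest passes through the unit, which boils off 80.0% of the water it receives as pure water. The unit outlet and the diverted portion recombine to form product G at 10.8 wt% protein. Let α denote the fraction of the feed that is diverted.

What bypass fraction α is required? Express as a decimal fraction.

All 511.7×0.096 = 49.123 kg/h of protein reaches G, so G = 49.123/0.108 = 454.84 kg/h and vapour = 56.856 kg/h.
The evaporator receives (1−α)·511.7 of feed at 0.519 water and removes 0.800 of that water:
0.800×0.519×(1−α)×511.7 = 56.856
(1−α) = 56.856/212.46 = 0.2676;  α = 0.7324.

0.732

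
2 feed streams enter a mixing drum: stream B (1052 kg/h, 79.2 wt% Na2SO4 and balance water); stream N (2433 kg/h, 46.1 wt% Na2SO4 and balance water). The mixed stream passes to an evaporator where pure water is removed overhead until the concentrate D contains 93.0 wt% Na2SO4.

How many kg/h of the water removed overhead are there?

1383 kg/h

Na2SO4 entering = 1052×0.792 + 2433×0.461 = 1954.8 kg/h.
All Na2SO4 reports to D, so D = 1954.8/0.930 = 2101.9 kg/h.
Total feed = 3485 kg/h; overhead = 3485 − 2101.9 = 1383.1 kg/h.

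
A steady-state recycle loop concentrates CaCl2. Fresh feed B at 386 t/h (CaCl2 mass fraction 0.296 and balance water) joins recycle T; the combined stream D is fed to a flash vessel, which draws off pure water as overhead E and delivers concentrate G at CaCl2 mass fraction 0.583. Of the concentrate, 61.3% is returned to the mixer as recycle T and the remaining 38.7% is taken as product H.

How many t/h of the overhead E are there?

Overall CaCl2 balance (none leaves overhead): CaCl2 in fresh feed = CaCl2 in product, i.e. 386×0.296 = (1−0.613)·G·0.583.
G = 114.26/(0.583×0.387) = 506.41 t/h.
Recycle T = 0.613×506.41 = 310.43 t/h.
Combined feed D = 386 + 310.43 = 696.43 t/h.
Overhead E = D − G = 696.43 − 506.41 = 190.02 t/h.

190 t/h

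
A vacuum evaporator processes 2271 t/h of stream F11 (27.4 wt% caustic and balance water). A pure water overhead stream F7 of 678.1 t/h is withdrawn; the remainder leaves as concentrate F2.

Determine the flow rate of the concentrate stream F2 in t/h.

1593 t/h

Concentrate = 2271 − 678.1 = 1592.9 t/h.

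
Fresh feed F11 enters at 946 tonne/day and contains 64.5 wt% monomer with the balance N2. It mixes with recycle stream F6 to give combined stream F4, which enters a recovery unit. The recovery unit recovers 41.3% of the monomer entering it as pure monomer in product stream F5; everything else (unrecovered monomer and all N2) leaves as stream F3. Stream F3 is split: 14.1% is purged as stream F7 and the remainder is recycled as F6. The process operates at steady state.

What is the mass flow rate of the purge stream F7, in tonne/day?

N2 enters only via F11 and leaves only via the purge: 946×0.355 = 0.141×(N2 in F3), and the recovery unit passes all N2, so N2 in F4 = N2 in F3 = 2381.8 tonne/day.
monomer in F4: m_A = 946×0.645 + (1−0.141)·(1−0.413)·m_A, so m_A = 610.17/0.4958 = 1230.8 tonne/day.
F3 = (1−0.413)×1230.8 + 2381.8 = 3104.2 tonne/day.
Purge F7 = 0.141×3104.2 = 437.7 tonne/day.

437.7 tonne/day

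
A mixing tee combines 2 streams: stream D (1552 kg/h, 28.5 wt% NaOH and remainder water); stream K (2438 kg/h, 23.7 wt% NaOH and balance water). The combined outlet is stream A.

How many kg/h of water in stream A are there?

2970 kg/h

water out = water in = 1552×0.715 + 2438×0.763 = 2969.9 kg/h.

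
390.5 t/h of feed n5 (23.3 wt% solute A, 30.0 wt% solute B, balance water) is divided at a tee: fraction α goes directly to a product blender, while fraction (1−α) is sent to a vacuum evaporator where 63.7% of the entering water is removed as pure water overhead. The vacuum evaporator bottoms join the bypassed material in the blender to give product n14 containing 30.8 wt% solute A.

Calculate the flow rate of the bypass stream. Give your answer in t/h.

All 390.5×0.233 = 90.987 t/h of solute A reaches n14, so n14 = 90.987/0.308 = 295.41 t/h and vapour = 95.089 t/h.
The evaporator receives (1−α)·390.5 of feed at 0.467 water and removes 0.637 of that water:
0.637×0.467×(1−α)×390.5 = 95.089
(1−α) = 95.089/116.17 = 0.8186;  α = 0.1814.
Bypass flow = 0.1814×390.5 = 70.85 t/h.

70.85 t/h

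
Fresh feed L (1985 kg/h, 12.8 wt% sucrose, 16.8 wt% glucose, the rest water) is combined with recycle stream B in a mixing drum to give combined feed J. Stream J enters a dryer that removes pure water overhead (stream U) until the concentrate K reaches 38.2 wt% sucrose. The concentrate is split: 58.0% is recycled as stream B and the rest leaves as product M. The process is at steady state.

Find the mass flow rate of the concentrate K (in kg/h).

Overall sucrose balance (none leaves overhead): sucrose in fresh feed = sucrose in product, i.e. 1985×0.128 = (1−0.580)·K·0.382.
K = 254.08/(0.382×0.420) = 1583.6 kg/h.

1584 kg/h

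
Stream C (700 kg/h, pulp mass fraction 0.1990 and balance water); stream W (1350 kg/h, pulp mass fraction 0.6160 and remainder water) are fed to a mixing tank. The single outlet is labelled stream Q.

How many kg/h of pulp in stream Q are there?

pulp out = pulp in = 700×0.199 + 1350×0.616 = 970.9 kg/h.

970.9 kg/h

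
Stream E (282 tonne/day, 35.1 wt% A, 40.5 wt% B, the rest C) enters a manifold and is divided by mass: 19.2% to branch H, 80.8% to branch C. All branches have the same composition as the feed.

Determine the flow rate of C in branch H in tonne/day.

Branch H total = 0.192×282 = 54.144 tonne/day.
C in H = 0.244×54.144 = 13.211 tonne/day.

13.21 tonne/day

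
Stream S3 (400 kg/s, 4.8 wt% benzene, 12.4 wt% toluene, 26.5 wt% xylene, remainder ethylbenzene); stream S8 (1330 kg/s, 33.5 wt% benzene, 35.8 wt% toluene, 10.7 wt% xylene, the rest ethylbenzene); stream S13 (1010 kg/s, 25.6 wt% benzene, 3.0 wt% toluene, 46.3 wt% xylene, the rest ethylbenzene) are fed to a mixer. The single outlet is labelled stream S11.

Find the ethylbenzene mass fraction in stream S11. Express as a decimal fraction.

Total flow out = 400 + 1330 + 1010 = 2740 kg/s.
ethylbenzene in = 400×0.563 + 1330×0.200 + 1010×0.251 = 744.71 kg/s.
ethylbenzene mass fraction in S11 = 744.71/2740 = 0.272.

0.272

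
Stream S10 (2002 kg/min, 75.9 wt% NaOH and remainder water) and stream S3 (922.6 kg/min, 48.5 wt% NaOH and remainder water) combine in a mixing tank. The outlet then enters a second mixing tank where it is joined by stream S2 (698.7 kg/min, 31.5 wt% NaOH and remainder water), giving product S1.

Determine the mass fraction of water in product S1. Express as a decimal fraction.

Overall, product flow = 3623.3 kg/min.
water in = 2002×0.241 + 922.6×0.515 + 698.7×0.685 = 1436.2 kg/min.
water fraction in S1 = 0.396.

0.396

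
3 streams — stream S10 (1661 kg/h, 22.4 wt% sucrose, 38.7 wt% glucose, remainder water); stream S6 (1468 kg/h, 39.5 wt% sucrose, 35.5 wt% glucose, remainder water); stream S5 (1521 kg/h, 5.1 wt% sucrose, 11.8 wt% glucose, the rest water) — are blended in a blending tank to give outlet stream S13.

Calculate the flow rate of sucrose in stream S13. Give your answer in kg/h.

sucrose out = sucrose in = 1661×0.224 + 1468×0.395 + 1521×0.051 = 1029.5 kg/h.

1029 kg/h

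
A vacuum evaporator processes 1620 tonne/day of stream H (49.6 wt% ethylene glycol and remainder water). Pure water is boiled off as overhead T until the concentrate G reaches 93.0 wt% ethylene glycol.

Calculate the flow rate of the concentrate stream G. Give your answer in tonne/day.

864 tonne/day

ethylene glycol is conserved: 1620×0.496 = 803.52 tonne/day all reports to the concentrate.
Concentrate = 803.52/(target fraction) = 864 tonne/day.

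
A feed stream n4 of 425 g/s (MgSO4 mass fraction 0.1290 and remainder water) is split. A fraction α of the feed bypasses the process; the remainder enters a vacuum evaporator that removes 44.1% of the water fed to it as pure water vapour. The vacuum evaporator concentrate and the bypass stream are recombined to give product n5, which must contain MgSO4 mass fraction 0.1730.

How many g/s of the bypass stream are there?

All 425×0.129 = 54.825 g/s of MgSO4 reaches n5, so n5 = 54.825/0.173 = 316.91 g/s and vapour = 108.09 g/s.
The evaporator receives (1−α)·425 of feed at 0.871 water and removes 0.441 of that water:
0.441×0.871×(1−α)×425 = 108.09
(1−α) = 108.09/163.25 = 0.6621;  α = 0.3379.
Bypass flow = 0.3379×425 = 143.59 g/s.

143.6 g/s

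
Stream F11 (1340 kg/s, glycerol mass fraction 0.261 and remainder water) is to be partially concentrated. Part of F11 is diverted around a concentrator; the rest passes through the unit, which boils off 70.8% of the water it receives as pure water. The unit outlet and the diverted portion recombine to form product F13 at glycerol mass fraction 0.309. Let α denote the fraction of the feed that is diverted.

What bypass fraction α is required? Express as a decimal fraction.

0.703

All 1340×0.261 = 349.74 kg/s of glycerol reaches F13, so F13 = 349.74/0.309 = 1131.8 kg/s and vapour = 208.16 kg/s.
The evaporator receives (1−α)·1340 of feed at 0.739 water and removes 0.708 of that water:
0.708×0.739×(1−α)×1340 = 208.16
(1−α) = 208.16/701.1 = 0.2969;  α = 0.7031.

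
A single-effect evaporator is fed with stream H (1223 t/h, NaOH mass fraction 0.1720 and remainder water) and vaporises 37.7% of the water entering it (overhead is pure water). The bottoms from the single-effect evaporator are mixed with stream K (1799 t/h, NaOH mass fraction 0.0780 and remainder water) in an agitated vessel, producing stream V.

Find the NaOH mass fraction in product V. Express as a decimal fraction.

Vapour removed = 0.377×0.828×1223 = 381.77 t/h; concentrate = 841.23 t/h.
NaOH reaching the mixer = 210.36 (from concentrate) + 1799×0.078 = 350.68 t/h.
Product flow = 841.23 + 1799 = 2640.2 t/h; NaOH fraction = 0.1328.

0.1328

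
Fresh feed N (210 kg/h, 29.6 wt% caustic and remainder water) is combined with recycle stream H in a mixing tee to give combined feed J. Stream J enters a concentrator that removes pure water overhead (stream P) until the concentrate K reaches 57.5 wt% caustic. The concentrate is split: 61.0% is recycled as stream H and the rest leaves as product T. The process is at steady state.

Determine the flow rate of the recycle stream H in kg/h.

Overall caustic balance (none leaves overhead): caustic in fresh feed = caustic in product, i.e. 210×0.296 = (1−0.610)·K·0.575.
K = 62.16/(0.575×0.390) = 277.19 kg/h.
Recycle H = 0.610×277.19 = 169.09 kg/h.

169.1 kg/h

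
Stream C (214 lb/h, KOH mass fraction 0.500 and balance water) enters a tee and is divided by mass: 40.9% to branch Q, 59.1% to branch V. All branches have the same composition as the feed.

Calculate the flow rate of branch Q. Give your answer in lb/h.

Branch Q flow = 0.409×214 = 87.526 lb/h.

87.53 lb/h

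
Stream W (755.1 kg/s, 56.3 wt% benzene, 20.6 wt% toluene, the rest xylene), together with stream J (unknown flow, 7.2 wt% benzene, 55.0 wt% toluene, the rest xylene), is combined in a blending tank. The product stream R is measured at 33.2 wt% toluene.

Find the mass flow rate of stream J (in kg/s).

Let J be the unknown flow. Total out = 755.1 + J.
toluene balance: 155.55 + 0.550·J = 0.332·(755.1 + J)
(0.550 − 0.332)·J = 0.332×755.1 − 155.55 = 95.143
J = 95.143 / 0.218 = 436.43 kg/s

436.4 kg/s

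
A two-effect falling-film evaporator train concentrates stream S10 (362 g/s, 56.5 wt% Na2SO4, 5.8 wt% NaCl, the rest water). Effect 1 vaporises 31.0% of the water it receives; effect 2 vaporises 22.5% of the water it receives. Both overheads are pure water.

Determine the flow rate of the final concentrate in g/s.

water in feed = 362×0.377 = 136.47 g/s.
After stage 1: water left = (1−0.310)×136.47 = 94.167; stream total = 319.69 g/s.
After stage 2: water left = (1−0.225)×94.167 = 72.979; final concentrate = 298.51 g/s.

298.5 g/s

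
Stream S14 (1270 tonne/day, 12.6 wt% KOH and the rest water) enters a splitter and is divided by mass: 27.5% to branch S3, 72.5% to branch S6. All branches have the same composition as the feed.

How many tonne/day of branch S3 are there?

349.2 tonne/day

Branch S3 flow = 0.275×1270 = 349.25 tonne/day.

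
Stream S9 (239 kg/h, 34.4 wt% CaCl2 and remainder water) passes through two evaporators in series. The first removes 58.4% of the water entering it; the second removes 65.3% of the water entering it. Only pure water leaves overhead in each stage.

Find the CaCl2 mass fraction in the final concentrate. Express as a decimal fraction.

0.784

water in feed = 239×0.656 = 156.78 kg/h.
After stage 1: water left = (1−0.584)×156.78 = 65.222; stream total = 147.44 kg/h.
After stage 2: water left = (1−0.653)×65.222 = 22.632; final concentrate = 104.85 kg/h.
CaCl2 fraction = 82.216/104.85 = 0.784.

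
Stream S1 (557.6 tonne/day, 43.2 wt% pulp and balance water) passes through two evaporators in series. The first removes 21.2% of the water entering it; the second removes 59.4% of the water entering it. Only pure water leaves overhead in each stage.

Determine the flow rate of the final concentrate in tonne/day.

water in feed = 557.6×0.568 = 316.72 tonne/day.
After stage 1: water left = (1−0.212)×316.72 = 249.57; stream total = 490.46 tonne/day.
After stage 2: water left = (1−0.594)×249.57 = 101.33; final concentrate = 342.21 tonne/day.

342.2 tonne/day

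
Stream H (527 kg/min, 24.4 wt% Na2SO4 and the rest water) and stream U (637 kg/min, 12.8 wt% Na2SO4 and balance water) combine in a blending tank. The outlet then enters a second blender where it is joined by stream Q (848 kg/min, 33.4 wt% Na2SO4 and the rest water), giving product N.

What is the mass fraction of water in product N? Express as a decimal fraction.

Overall, product flow = 2012 kg/min.
water in = 527×0.756 + 637×0.872 + 848×0.666 = 1518.6 kg/min.
water fraction in N = 0.755.

0.755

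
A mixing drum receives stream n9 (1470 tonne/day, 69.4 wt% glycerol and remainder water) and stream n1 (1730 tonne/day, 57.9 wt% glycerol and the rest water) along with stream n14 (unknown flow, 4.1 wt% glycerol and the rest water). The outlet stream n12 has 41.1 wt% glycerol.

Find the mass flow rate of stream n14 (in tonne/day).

1910 tonne/day

Let n14 be the unknown flow. Total out = 3200 + n14.
glycerol balance: 2021.8 + 0.041·n14 = 0.411·(3200 + n14)
(0.041 − 0.411)·n14 = 0.411×3200 − 2021.8 = -706.65
n14 = -706.65 / -0.370 = 1909.9 tonne/day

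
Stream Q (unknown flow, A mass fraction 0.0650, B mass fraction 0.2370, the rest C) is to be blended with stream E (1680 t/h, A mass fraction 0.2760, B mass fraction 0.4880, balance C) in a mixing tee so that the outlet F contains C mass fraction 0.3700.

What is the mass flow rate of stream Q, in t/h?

Let Q be the unknown flow. Total out = 1680 + Q.
C balance: 396.48 + 0.698·Q = 0.370·(1680 + Q)
(0.698 − 0.370)·Q = 0.370×1680 − 396.48 = 225.12
Q = 225.12 / 0.328 = 686.34 t/h

686.3 t/h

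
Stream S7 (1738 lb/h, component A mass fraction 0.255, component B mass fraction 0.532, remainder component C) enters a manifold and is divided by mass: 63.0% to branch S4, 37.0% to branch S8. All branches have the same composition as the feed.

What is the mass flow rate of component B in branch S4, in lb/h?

582.5 lb/h

Branch S4 total = 0.630×1738 = 1094.9 lb/h.
component B in S4 = 0.532×1094.9 = 582.51 lb/h.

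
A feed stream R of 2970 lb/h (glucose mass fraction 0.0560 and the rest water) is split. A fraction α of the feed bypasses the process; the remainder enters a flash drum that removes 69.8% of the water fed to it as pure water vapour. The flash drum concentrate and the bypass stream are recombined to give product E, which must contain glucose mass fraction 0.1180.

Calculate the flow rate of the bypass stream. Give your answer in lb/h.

601.7 lb/h

All 2970×0.056 = 166.32 lb/h of glucose reaches E, so E = 166.32/0.118 = 1409.5 lb/h and vapour = 1560.5 lb/h.
The evaporator receives (1−α)·2970 of feed at 0.944 water and removes 0.698 of that water:
0.698×0.944×(1−α)×2970 = 1560.5
(1−α) = 1560.5/1957 = 0.7974;  α = 0.2026.
Bypass flow = 0.2026×2970 = 601.69 lb/h.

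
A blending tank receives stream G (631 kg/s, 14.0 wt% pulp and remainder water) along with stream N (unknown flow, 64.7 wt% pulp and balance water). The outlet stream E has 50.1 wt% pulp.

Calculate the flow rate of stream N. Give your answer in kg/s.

Let N be the unknown flow. Total out = 631 + N.
pulp balance: 88.34 + 0.647·N = 0.501·(631 + N)
(0.647 − 0.501)·N = 0.501×631 − 88.34 = 227.79
N = 227.79 / 0.146 = 1560.2 kg/s

1560 kg/s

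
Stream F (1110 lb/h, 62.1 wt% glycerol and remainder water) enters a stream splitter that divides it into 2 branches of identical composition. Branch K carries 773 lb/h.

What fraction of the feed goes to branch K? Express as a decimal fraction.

0.696

Fraction to K = 773/1110 = 0.6964.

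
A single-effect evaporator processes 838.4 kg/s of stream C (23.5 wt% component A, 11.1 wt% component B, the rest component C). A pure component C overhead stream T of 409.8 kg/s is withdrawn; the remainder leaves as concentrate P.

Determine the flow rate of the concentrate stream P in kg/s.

428.6 kg/s

Concentrate = 838.4 − 409.8 = 428.6 kg/s.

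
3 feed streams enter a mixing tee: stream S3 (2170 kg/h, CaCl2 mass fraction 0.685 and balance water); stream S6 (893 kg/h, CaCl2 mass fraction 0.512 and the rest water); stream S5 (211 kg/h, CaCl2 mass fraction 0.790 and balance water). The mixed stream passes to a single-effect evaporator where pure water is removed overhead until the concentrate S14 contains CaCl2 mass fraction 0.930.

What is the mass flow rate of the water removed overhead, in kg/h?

CaCl2 entering = 2170×0.685 + 893×0.512 + 211×0.790 = 2110.4 kg/h.
All CaCl2 reports to S14, so S14 = 2110.4/0.930 = 2269.2 kg/h.
Total feed = 3274 kg/h; overhead = 3274 − 2269.2 = 1004.8 kg/h.

1005 kg/h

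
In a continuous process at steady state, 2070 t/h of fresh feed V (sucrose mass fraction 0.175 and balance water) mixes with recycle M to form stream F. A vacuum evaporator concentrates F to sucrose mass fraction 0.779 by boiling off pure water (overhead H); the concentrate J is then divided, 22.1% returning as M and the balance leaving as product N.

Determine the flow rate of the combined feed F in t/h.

2202 t/h

Overall sucrose balance (none leaves overhead): sucrose in fresh feed = sucrose in product, i.e. 2070×0.175 = (1−0.221)·J·0.779.
J = 362.25/(0.779×0.779) = 596.94 t/h.
Recycle M = 0.221×596.94 = 131.92 t/h.
Combined feed F = 2070 + 131.92 = 2201.9 t/h.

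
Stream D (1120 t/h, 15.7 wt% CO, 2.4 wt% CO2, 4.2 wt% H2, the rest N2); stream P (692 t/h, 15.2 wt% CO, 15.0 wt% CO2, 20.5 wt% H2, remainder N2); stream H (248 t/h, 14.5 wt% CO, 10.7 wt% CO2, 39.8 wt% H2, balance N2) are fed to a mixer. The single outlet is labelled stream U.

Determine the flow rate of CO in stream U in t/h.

CO out = CO in = 1120×0.157 + 692×0.152 + 248×0.145 = 316.98 t/h.

317 t/h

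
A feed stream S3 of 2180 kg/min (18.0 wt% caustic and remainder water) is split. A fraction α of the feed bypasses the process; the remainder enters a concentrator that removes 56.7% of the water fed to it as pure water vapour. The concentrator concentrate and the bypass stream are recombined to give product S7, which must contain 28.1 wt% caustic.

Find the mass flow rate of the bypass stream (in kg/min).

All 2180×0.180 = 392.4 kg/min of caustic reaches S7, so S7 = 392.4/0.281 = 1396.4 kg/min and vapour = 783.56 kg/min.
The evaporator receives (1−α)·2180 of feed at 0.820 water and removes 0.567 of that water:
0.567×0.820×(1−α)×2180 = 783.56
(1−α) = 783.56/1013.6 = 0.7731;  α = 0.2269.
Bypass flow = 0.2269×2180 = 494.71 kg/min.

494.7 kg/min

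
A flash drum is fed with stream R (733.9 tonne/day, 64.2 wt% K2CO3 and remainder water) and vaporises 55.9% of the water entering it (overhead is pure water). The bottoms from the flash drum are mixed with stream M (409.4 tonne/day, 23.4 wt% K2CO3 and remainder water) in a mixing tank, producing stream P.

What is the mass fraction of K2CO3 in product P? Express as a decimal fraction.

0.569

Vapour removed = 0.559×0.358×733.9 = 146.87 tonne/day; concentrate = 587.03 tonne/day.
K2CO3 reaching the mixer = 471.16 (from concentrate) + 409.4×0.234 = 566.96 tonne/day.
Product flow = 587.03 + 409.4 = 996.43 tonne/day; K2CO3 fraction = 0.569.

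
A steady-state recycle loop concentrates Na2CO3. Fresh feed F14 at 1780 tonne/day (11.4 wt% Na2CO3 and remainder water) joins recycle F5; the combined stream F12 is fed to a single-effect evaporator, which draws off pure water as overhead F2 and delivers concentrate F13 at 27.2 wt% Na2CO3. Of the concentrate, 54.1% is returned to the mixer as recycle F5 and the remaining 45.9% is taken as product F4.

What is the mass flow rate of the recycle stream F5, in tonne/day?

879.3 tonne/day

Overall Na2CO3 balance (none leaves overhead): Na2CO3 in fresh feed = Na2CO3 in product, i.e. 1780×0.114 = (1−0.541)·F13·0.272.
F13 = 202.92/(0.272×0.459) = 1625.3 tonne/day.
Recycle F5 = 0.541×1625.3 = 879.31 tonne/day.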